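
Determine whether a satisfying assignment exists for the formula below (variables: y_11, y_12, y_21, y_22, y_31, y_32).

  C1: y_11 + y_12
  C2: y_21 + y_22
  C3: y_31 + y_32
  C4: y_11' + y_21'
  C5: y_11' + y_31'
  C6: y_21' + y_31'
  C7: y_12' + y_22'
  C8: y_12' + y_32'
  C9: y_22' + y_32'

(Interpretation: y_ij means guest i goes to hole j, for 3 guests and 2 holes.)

No

Try y_11 = 1.
The clause (y_21') is unit, so y_21 = 0.
The clause (y_22) is unit, so y_22 = 1.
The clause (y_31') is unit, so y_31 = 0.
The clause (y_32) is unit, so y_32 = 1.
That conflicts with the unit clause (y_32').
That branch fails; take y_11 = 0 instead.
The clause (y_12) is unit, so y_12 = 1.
The clause (y_22') is unit, so y_22 = 0.
The clause (y_21) is unit, so y_21 = 1.
The clause (y_31') is unit, so y_31 = 0.
The clause (y_32) is unit, so y_32 = 1.
That conflicts with the unit clause (y_32').
Neither y_11 = 1 nor y_11 = 0 works.
No assignment satisfies every clause.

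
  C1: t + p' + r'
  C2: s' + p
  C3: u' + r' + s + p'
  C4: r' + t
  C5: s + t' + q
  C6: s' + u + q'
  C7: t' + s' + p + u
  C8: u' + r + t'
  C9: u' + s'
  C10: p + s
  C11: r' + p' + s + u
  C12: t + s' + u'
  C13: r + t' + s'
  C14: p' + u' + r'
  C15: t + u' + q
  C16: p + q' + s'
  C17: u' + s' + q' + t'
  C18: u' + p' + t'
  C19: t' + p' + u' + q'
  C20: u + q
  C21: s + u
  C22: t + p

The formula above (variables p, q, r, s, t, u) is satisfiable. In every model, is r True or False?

False

Suppose r = 1.
Unit clause (t) forces t = 1.
Branch on s: set s = 0.
Unit clause (q) forces q = 1.
Unit clause (p) forces p = 1.
Unit clause (u') forces u = 0.
Now (u) is unsatisfied and unit — conflict.
Undo s and try s = 1.
Unit clause (p) forces p = 1.
Unit clause (u') forces u = 0.
Unit clause (q') forces q = 0.
Now (q) is unsatisfied and unit — conflict.
Neither s = 1 nor s = 0 works.
So every satisfying assignment has r = False.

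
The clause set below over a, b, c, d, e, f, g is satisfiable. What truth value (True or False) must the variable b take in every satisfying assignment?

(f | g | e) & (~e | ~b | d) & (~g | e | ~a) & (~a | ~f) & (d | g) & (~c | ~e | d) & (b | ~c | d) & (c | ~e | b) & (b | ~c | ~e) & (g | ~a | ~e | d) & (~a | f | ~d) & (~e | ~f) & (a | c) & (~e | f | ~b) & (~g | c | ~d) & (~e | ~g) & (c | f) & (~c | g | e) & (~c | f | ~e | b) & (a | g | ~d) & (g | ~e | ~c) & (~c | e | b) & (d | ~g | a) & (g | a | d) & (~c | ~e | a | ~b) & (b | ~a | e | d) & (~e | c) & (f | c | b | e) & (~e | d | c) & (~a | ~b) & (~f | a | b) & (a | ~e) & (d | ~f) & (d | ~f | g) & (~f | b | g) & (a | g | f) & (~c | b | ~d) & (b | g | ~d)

Suppose b = 0.
Case a = 0:
Unit clause (c) forces c = 1.
Unit clause (d) forces d = 1.
That conflicts with the unit clause (~d).
Backtrack on a: now try a = 1.
Unit clause (~f) forces f = 0.
Unit clause (~d) forces d = 0.
Unit clause (g) forces g = 1.
Unit clause (e) forces e = 1.
That conflicts with the unit clause (~e).
Neither a = 1 nor a = 0 works.
So every satisfying assignment has b = True.

True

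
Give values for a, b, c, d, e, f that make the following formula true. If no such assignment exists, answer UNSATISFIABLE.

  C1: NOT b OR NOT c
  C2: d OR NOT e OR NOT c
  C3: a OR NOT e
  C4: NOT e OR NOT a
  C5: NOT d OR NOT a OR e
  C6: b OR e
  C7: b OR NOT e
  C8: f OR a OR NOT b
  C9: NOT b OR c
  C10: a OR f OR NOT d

Branch on b: set b = false.
From the singleton clause (e), e = true.
But (NOT e) is also a unit clause — contradiction.
That branch fails; take b = true instead.
From the singleton clause (NOT c), c = false.
But (c) is also a unit clause — contradiction.
Neither b = true nor b = false works.

UNSATISFIABLE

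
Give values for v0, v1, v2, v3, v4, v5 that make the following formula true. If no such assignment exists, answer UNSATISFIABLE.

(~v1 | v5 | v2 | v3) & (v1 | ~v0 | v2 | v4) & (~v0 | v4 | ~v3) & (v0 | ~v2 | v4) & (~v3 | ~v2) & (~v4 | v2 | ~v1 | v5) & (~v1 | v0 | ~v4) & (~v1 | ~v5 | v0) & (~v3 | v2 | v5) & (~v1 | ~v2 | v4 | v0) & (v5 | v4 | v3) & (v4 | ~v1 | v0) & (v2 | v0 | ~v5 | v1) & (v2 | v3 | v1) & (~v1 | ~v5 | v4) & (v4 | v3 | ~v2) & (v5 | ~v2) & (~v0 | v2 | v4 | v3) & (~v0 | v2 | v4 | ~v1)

Try v3 = 0.
Try v5 = 1.
Try v1 = 0.
Unit clause (v2) forces v2 = 1.
Unit clause (v4) forces v4 = 1.
No clause remains; v0 is free.

v0 ↦ 1,  v1 ↦ 0,  v2 ↦ 1,  v3 ↦ 0,  v4 ↦ 1,  v5 ↦ 1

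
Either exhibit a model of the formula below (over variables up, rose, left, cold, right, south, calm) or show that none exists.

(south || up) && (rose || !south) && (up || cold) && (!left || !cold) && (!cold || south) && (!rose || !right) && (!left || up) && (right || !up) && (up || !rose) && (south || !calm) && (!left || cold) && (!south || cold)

up=true; rose=false; left=false; cold=false; right=true; south=false; calm=false

Case south = false:
(up) alone gives up = true.
(!cold) alone gives cold = false.
(right) alone gives right = true.
(!rose) alone gives rose = false.
(!calm) alone gives calm = false.
(!left) alone gives left = false.
All clauses are satisfied.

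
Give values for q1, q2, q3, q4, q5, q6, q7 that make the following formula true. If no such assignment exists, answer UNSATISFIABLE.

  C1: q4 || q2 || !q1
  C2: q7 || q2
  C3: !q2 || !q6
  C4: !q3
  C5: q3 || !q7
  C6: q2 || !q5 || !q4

q1 ↦ true, q2 ↦ true, q3 ↦ false, q4 ↦ false, q5 ↦ true, q6 ↦ false, q7 ↦ false

From the singleton clause (!q3), q3 = false.
From the singleton clause (!q7), q7 = false.
From the singleton clause (q2), q2 = true.
From the singleton clause (!q6), q6 = false.
No clause remains; q1, q4, q5 are free.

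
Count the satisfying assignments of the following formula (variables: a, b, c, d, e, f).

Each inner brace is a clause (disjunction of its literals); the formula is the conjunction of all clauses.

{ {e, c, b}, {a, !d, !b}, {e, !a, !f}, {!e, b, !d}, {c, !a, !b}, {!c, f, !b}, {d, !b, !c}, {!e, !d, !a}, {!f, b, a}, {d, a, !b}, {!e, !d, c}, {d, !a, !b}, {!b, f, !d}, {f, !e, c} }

8

There are 2^6 = 64 truth assignments over (a, b, c, d, e, f).
Split on c. With c = true, the clauses containing c are satisfied and !c drops from the rest; 7 of the 2^5 = 32 assignments to the other variables satisfy what remains.
With c = false, by the same count on the reduced clause set, 1 assignment works.
(One model: a=F, b=F, c=T, d=F, e=F, f=F.)
Total: 7 + 1 = 8.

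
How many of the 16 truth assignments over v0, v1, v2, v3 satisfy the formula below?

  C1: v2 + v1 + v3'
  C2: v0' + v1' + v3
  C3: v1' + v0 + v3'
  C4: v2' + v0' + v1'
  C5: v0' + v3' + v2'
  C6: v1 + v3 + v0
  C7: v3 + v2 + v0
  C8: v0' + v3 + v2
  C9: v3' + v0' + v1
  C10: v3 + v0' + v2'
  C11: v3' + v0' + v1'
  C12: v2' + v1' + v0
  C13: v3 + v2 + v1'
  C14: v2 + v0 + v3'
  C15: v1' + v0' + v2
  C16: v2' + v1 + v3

There are 2^4 = 16 truth assignments over (v0, v1, v2, v3).
Check each against the 16 clauses (columns in the order v0, v1, v2, v3):
  F F F F  ✗ fails (v1 + v3 + v0)
  F F F T  ✗ fails (v2 + v1 + v3')
  F F T F  ✗ fails (v1 + v3 + v0)
  F F T T  ✓ satisfies all
  F T F F  ✗ fails (v3 + v2 + v0)
  F T F T  ✗ fails (v1' + v0 + v3')
  F T T F  ✗ fails (v2' + v1' + v0)
  F T T T  ✗ fails (v1' + v0 + v3')
  T F F F  ✗ fails (v0' + v3 + v2)
  T F F T  ✗ fails (v2 + v1 + v3')
  T F T F  ✗ fails (v3 + v0' + v2')
  T F T T  ✗ fails (v0' + v3' + v2')
  T T F F  ✗ fails (v0' + v1' + v3)
  T T F T  ✗ fails (v3' + v0' + v1')
  T T T F  ✗ fails (v0' + v1' + v3)
  T T T T  ✗ fails (v2' + v0' + v1')
1 of the 16 rows is a model.

1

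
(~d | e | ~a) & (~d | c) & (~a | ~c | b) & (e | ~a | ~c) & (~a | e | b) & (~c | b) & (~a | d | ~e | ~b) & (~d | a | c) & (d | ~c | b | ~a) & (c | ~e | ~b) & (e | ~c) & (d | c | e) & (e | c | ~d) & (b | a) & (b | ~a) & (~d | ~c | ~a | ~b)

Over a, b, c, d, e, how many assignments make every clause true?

2

There are 2^5 = 32 truth assignments over (a, b, c, d, e).
Split on b. With b = 1, the clauses containing b are satisfied and ~b drops from the rest; 2 of the 2^4 = 16 assignments to the other variables satisfy what remains.
With b = 0, by the same count on the reduced clause set, 0 assignments work.
(One model: a=F, b=T, c=T, d=F, e=T.)
Total: 2 + 0 = 2.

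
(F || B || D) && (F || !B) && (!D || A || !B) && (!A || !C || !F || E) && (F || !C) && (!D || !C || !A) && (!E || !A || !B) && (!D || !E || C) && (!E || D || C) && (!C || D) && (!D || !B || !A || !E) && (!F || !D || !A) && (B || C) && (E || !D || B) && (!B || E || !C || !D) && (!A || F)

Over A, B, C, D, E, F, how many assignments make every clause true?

There are 2^6 = 64 truth assignments over (A, B, C, D, E, F).
Split on C. With C = true, the clauses containing C are satisfied and !C drops from the rest; 1 of the 2^5 = 32 assignments to the other variables satisfy what remains.
With C = false, by the same count on the reduced clause set, 2 assignments work.
Total: 1 + 2 = 3.

3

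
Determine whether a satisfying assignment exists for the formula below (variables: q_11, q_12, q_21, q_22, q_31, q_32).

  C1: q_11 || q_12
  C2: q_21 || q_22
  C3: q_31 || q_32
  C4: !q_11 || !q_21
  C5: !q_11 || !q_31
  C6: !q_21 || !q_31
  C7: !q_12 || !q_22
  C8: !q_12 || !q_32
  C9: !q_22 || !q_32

Unsatisfiable

Case q_11 = true:
The clause (!q_21) is unit, so q_21 = false.
The clause (q_22) is unit, so q_22 = true.
The clause (!q_31) is unit, so q_31 = false.
The clause (q_32) is unit, so q_32 = true.
That conflicts with the unit clause (!q_32).
So q_11 must be the other value — set q_11 = false.
The clause (q_12) is unit, so q_12 = true.
The clause (!q_22) is unit, so q_22 = false.
The clause (q_21) is unit, so q_21 = true.
The clause (!q_31) is unit, so q_31 = false.
The clause (q_32) is unit, so q_32 = true.
That conflicts with the unit clause (!q_32).
Both values of q_11 lead to a conflict.
No assignment satisfies every clause.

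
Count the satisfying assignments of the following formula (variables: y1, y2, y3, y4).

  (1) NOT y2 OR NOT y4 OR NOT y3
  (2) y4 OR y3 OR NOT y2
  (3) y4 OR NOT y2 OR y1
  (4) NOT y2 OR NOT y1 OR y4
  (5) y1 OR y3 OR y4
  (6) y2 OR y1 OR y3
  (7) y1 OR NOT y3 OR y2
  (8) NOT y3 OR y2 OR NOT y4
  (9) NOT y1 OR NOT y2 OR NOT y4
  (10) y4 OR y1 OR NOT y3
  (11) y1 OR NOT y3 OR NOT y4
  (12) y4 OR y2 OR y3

3

There are 2^4 = 16 truth assignments over (y1, y2, y3, y4).
Check each against the 12 clauses (columns in the order y1, y2, y3, y4):
  F F F F  ✗ fails (y1 OR y3 OR y4)
  F F F T  ✗ fails (y2 OR y1 OR y3)
  F F T F  ✗ fails (y1 OR NOT y3 OR y2)
  F F T T  ✗ fails (y1 OR NOT y3 OR y2)
  F T F F  ✗ fails (y4 OR y3 OR NOT y2)
  F T F T  ✓ satisfies all
  F T T F  ✗ fails (y4 OR NOT y2 OR y1)
  F T T T  ✗ fails (NOT y2 OR NOT y4 OR NOT y3)
  T F F F  ✗ fails (y4 OR y2 OR y3)
  T F F T  ✓ satisfies all
  T F T F  ✓ satisfies all
  T F T T  ✗ fails (NOT y3 OR y2 OR NOT y4)
  T T F F  ✗ fails (y4 OR y3 OR NOT y2)
  T T F T  ✗ fails (NOT y1 OR NOT y2 OR NOT y4)
  T T T F  ✗ fails (NOT y2 OR NOT y1 OR y4)
  T T T T  ✗ fails (NOT y2 OR NOT y4 OR NOT y3)
3 of the 16 rows are models.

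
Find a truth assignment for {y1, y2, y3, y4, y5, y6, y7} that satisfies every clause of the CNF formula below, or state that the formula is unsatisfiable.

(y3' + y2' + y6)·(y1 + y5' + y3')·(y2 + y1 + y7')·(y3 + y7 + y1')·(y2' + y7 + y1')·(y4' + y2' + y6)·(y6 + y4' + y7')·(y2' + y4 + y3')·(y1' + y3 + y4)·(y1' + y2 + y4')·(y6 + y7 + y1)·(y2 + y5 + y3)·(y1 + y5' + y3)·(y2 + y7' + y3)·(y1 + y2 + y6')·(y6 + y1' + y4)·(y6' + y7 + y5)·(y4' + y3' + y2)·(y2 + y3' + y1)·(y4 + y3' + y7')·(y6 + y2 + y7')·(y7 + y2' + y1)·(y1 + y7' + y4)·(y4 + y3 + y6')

Try y3 = 0.
Try y7 = 1.
From the singleton clause (y2), y2 = 1.
Try y4 = 1.
From the singleton clause (y6), y6 = 1.
Try y1 = 0.
From the singleton clause (y5'), y5 = 0.
This assignment satisfies each clause.

y1: 0; y2: 1; y3: 0; y4: 1; y5: 0; y6: 1; y7: 1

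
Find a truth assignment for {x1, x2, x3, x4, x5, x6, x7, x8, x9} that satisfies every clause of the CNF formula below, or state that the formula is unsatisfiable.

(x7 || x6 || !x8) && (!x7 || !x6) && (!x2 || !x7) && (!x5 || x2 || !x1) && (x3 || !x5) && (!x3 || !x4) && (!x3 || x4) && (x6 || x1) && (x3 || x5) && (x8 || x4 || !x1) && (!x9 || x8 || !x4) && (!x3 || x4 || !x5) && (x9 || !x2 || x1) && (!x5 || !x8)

Try x7 = false.
Try x6 = true.
Try x3 = true.
(!x4) alone gives x4 = false.
Now (x4) is unsatisfied and unit — conflict.
So x3 must be the other value — set x3 = false.
(!x5) alone gives x5 = false.
Now (x5) is unsatisfied and unit — conflict.
Both values of x3 lead to a conflict.
So x6 must be the other value — set x6 = false.
(!x8) alone gives x8 = false.
(x1) alone gives x1 = true.
(x4) alone gives x4 = true.
(!x3) alone gives x3 = false.
(!x5) alone gives x5 = false.
Now (x5) is unsatisfied and unit — conflict.
Both values of x6 lead to a conflict.
So x7 must be the other value — set x7 = true.
(!x6) alone gives x6 = false.
(!x2) alone gives x2 = false.
(x1) alone gives x1 = true.
(!x5) alone gives x5 = false.
(x3) alone gives x3 = true.
(!x4) alone gives x4 = false.
Now (x4) is unsatisfied and unit — conflict.
Both values of x7 lead to a conflict.

UNSATISFIABLE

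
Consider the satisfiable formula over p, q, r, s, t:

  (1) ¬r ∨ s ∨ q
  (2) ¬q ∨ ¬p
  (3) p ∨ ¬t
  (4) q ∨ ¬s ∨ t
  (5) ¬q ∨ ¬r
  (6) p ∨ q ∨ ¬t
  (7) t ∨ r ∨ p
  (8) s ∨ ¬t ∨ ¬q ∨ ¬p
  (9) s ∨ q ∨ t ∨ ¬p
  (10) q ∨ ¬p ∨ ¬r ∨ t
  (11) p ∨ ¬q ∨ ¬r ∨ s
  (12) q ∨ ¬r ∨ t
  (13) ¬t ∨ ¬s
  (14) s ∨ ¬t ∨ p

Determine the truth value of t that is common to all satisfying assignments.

Suppose t = False.
Try q = False.
The clause (¬s) is unit, so s = False.
The clause (¬r) is unit, so r = False.
The clause (p) is unit, so p = True.
Now (¬p) is unsatisfied and unit — conflict.
So q must be the other value — set q = True.
The clause (¬p) is unit, so p = False.
The clause (¬r) is unit, so r = False.
Now (r) is unsatisfied and unit — conflict.
Either choice for q ends in contradiction.
So every satisfying assignment has t = True.

True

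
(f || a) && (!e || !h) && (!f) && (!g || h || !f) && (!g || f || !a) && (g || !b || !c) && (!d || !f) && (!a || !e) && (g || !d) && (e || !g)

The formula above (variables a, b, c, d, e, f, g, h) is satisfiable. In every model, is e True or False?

False

Suppose e = true.
Unit clause (!h) forces h = false.
Unit clause (!f) forces f = false.
Unit clause (a) forces a = true.
That conflicts with the unit clause (!a).
So every satisfying assignment has e = False.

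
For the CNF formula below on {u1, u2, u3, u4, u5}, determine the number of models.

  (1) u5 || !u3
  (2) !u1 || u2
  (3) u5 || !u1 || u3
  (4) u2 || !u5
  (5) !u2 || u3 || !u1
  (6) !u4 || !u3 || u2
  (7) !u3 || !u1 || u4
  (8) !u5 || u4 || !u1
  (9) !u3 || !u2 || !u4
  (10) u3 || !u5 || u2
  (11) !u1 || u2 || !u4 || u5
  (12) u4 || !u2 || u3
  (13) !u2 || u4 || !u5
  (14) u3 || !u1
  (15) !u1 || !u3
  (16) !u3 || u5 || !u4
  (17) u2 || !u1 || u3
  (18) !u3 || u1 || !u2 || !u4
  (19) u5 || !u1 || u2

4

There are 2^5 = 32 truth assignments over (u1, u2, u3, u4, u5).
Split on u5. With u5 = true, the clauses containing u5 are satisfied and !u5 drops from the rest; 1 of the 2^4 = 16 assignments to the other variables satisfy what remains.
With u5 = false, by the same count on the reduced clause set, 3 assignments work.
Total: 1 + 3 = 4.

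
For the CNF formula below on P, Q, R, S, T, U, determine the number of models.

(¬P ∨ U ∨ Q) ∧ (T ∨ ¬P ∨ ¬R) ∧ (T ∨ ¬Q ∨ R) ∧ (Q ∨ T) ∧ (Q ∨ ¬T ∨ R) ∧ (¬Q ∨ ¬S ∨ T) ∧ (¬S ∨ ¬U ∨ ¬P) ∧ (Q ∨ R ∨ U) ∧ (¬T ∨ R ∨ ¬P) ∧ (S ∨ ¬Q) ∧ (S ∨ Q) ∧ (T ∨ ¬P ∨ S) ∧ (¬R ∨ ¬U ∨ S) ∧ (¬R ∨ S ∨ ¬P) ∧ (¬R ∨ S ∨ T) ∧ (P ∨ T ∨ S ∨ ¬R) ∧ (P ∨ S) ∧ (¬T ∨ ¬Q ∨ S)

7

There are 2^6 = 64 truth assignments over (P, Q, R, S, T, U).
Split on Q. With Q = True, the clauses containing Q are satisfied and ¬Q drops from the rest; 5 of the 2^5 = 32 assignments to the other variables satisfy what remains.
With Q = False, by the same count on the reduced clause set, 2 assignments work.
(One model: P=F, Q=F, R=T, S=T, T=T, U=F.)
Total: 5 + 2 = 7.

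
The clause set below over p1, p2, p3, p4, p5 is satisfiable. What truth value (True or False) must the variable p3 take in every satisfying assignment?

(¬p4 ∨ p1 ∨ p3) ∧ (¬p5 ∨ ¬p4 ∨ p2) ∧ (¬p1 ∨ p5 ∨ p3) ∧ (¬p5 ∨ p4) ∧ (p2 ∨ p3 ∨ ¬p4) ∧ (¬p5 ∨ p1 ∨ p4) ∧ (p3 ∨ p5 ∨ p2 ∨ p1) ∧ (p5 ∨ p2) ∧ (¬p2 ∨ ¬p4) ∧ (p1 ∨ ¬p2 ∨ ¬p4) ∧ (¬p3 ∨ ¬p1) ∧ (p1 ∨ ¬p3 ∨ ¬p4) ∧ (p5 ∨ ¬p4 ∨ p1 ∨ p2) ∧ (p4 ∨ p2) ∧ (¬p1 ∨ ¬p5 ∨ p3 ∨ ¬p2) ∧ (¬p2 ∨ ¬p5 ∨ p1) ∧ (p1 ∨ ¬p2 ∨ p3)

True

Suppose p3 = False.
Case p4 = False:
From the singleton clause (¬p5), p5 = False.
From the singleton clause (¬p1), p1 = False.
From the singleton clause (p2), p2 = True.
Now (¬p2) is unsatisfied and unit — conflict.
That branch fails; take p4 = True instead.
From the singleton clause (p1), p1 = True.
From the singleton clause (p5), p5 = True.
From the singleton clause (p2), p2 = True.
Now (¬p2) is unsatisfied and unit — conflict.
Both values of p4 lead to a conflict.
So every satisfying assignment has p3 = True.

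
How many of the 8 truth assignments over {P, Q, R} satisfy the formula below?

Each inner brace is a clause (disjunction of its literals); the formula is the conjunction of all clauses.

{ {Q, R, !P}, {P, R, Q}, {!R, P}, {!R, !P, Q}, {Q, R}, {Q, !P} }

There are 2^3 = 8 truth assignments over (P, Q, R).
Check each against the 6 clauses (columns in the order P, Q, R):
  F F F  ✗ fails (P || R || Q)
  F F T  ✗ fails (!R || P)
  F T F  ✓ satisfies all
  F T T  ✗ fails (!R || P)
  T F F  ✗ fails (Q || R || !P)
  T F T  ✗ fails (!R || !P || Q)
  T T F  ✓ satisfies all
  T T T  ✓ satisfies all
3 of the 8 rows are models.

3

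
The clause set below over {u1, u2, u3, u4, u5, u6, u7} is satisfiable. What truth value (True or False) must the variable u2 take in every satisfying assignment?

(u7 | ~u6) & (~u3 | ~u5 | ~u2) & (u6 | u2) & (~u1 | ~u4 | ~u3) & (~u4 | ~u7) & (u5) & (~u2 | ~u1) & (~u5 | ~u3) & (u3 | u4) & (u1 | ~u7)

Suppose u2 = 0.
The clause (u6) is unit, so u6 = 1.
The clause (u7) is unit, so u7 = 1.
The clause (~u4) is unit, so u4 = 0.
The clause (u5) is unit, so u5 = 1.
The clause (~u3) is unit, so u3 = 0.
That conflicts with the unit clause (u3).
So every satisfying assignment has u2 = True.

True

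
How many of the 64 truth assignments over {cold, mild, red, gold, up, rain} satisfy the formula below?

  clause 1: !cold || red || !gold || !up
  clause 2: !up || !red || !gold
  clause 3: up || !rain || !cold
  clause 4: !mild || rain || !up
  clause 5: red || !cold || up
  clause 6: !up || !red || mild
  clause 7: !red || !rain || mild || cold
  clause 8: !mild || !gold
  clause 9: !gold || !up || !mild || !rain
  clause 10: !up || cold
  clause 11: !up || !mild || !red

There are 2^6 = 64 truth assignments over (cold, mild, red, gold, up, rain).
Split on up. With up = true, the clauses containing up are satisfied and !up drops from the rest; 3 of the 2^5 = 32 assignments to the other variables satisfy what remains.
With up = false, by the same count on the reduced clause set, 13 assignments work.
(One model: cold=F, mild=F, red=F, gold=F, up=F, rain=F.)
Total: 3 + 13 = 16.

16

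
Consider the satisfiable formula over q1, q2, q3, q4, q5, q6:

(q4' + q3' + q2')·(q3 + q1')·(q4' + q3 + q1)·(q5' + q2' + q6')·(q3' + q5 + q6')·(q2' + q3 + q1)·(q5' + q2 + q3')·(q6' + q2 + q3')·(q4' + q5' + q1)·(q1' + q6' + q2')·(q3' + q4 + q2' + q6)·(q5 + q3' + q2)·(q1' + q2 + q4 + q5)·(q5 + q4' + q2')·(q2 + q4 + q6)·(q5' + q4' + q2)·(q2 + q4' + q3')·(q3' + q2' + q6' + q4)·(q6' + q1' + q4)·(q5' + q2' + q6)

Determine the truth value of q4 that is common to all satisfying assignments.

Suppose q4 = 1.
Try q3 = 0.
(q1') alone gives q1 = 0.
That conflicts with the unit clause (q1).
That branch fails; take q3 = 1 instead.
(q2') alone gives q2 = 0.
That conflicts with the unit clause (q2).
Both values of q3 lead to a conflict.
So every satisfying assignment has q4 = False.

False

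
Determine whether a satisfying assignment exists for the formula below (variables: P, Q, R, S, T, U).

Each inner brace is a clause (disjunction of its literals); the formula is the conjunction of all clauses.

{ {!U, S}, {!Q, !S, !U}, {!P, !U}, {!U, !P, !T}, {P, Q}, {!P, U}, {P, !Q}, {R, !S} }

Branch on U: set U = false.
(!P) alone gives P = false.
(Q) alone gives Q = true.
That conflicts with the unit clause (!Q).
Backtrack on U: now try U = true.
(S) alone gives S = true.
(!Q) alone gives Q = false.
(!P) alone gives P = false.
That conflicts with the unit clause (P).
Both values of U lead to a conflict.
No assignment satisfies every clause.

No, unsatisfiable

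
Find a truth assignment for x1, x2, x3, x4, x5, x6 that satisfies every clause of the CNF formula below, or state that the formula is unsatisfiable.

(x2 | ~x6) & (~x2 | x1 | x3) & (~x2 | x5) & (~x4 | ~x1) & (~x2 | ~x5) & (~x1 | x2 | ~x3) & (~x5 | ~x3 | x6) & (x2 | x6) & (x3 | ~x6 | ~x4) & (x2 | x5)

UNSATISFIABLE

Case x2 = 1:
From the singleton clause (x5), x5 = 1.
That conflicts with the unit clause (~x5).
So x2 must be the other value — set x2 = 0.
From the singleton clause (~x6), x6 = 0.
That conflicts with the unit clause (x6).
Neither x2 = 1 nor x2 = 0 works.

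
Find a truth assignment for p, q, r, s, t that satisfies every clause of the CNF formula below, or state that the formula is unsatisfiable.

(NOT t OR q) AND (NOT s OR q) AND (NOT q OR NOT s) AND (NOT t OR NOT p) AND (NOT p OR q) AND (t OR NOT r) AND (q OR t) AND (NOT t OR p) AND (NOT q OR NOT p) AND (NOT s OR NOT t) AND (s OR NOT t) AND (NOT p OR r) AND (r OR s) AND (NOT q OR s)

UNSATISFIABLE

Try t = false.
The clause (NOT r) is unit, so r = false.
The clause (q) is unit, so q = true.
The clause (NOT s) is unit, so s = false.
But (s) is also a unit clause — contradiction.
That branch fails; take t = true instead.
The clause (q) is unit, so q = true.
The clause (NOT s) is unit, so s = false.
But (s) is also a unit clause — contradiction.
Either choice for t ends in contradiction.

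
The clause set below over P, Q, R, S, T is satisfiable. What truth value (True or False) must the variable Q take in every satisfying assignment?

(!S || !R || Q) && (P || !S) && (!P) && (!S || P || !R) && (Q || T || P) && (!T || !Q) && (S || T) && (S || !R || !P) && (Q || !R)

Suppose Q = true.
The clause (!P) is unit, so P = false.
The clause (!S) is unit, so S = false.
The clause (!T) is unit, so T = false.
But (T) is also a unit clause — contradiction.
So every satisfying assignment has Q = False.

False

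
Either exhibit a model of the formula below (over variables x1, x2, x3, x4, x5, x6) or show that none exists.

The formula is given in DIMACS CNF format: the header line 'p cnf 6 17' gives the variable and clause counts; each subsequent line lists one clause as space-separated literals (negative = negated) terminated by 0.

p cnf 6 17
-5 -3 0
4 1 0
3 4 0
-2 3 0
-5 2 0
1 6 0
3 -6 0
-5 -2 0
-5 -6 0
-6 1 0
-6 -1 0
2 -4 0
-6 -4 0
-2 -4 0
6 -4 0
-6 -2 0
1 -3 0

Branch on x5: set x5 = False.
Branch on x4: set x4 = False.
The clause (x1) is unit, so x1 = True.
The clause (x3) is unit, so x3 = True.
The clause (¬x6) is unit, so x6 = False.
All clauses hold; x2 can take either value.

x1=True, x2=False, x3=True, x4=False, x5=False, x6=False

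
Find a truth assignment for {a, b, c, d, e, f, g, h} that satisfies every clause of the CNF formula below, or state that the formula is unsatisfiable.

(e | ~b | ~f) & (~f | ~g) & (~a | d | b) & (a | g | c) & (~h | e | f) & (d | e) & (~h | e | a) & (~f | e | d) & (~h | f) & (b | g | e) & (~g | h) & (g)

UNSATISFIABLE

(g) alone gives g = 1.
(~f) alone gives f = 0.
(~h) alone gives h = 0.
But (h) is also a unit clause — contradiction.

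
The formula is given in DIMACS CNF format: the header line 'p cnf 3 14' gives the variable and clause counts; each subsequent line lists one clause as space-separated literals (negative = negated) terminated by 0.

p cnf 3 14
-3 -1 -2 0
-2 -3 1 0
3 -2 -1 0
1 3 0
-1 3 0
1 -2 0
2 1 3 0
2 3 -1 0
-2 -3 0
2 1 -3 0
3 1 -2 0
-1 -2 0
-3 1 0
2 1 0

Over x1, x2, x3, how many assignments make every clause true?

There are 2^3 = 8 truth assignments over (x1, x2, x3).
Check each against the 14 clauses (columns in the order x1, x2, x3):
  F F F  ✗ fails (x1 ∨ x3)
  F F T  ✗ fails (x2 ∨ x1 ∨ ¬x3)
  F T F  ✗ fails (x1 ∨ x3)
  F T T  ✗ fails (¬x2 ∨ ¬x3 ∨ x1)
  T F F  ✗ fails (¬x1 ∨ x3)
  T F T  ✓ satisfies all
  T T F  ✗ fails (x3 ∨ ¬x2 ∨ ¬x1)
  T T T  ✗ fails (¬x3 ∨ ¬x1 ∨ ¬x2)
1 of the 8 rows is a model.

1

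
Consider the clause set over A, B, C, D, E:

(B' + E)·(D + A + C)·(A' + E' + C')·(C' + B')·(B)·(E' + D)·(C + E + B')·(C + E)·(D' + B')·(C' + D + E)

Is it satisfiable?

Unsatisfiable

Unit clause (B) forces B = 1.
Unit clause (E) forces E = 1.
Unit clause (C') forces C = 0.
Unit clause (D) forces D = 1.
That conflicts with the unit clause (D').
No assignment satisfies every clause.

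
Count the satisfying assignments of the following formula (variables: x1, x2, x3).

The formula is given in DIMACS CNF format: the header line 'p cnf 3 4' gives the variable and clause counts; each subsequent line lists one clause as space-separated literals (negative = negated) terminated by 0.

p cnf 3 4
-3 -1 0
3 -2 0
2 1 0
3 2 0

There are 2^3 = 8 truth assignments over (x1, x2, x3).
Check each against the 4 clauses (columns in the order x1, x2, x3):
  F F F  ✗ fails (x2 ∨ x1)
  F F T  ✗ fails (x2 ∨ x1)
  F T F  ✗ fails (x3 ∨ ¬x2)
  F T T  ✓ satisfies all
  T F F  ✗ fails (x3 ∨ x2)
  T F T  ✗ fails (¬x3 ∨ ¬x1)
  T T F  ✗ fails (x3 ∨ ¬x2)
  T T T  ✗ fails (¬x3 ∨ ¬x1)
1 of the 8 rows is a model.

1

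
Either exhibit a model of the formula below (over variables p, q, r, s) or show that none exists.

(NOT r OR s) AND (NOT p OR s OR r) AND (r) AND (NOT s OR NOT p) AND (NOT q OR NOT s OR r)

The clause (r) is unit, so r = true.
The clause (s) is unit, so s = true.
The clause (NOT p) is unit, so p = false.
No clause remains; q is free.

p=false; q=false; r=true; s=true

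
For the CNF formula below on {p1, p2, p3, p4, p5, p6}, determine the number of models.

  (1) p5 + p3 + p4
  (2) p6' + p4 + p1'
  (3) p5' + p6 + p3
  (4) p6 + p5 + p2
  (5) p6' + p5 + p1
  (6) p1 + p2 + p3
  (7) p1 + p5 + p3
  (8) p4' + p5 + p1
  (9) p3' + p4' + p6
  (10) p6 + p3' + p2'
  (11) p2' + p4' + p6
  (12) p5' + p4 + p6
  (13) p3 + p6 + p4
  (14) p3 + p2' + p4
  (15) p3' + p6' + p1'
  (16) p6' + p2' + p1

6

There are 2^6 = 64 truth assignments over (p1, p2, p3, p4, p5, p6).
Split on p1. With p1 = 1, the clauses containing p1 are satisfied and p1' drops from the rest; 4 of the 2^5 = 32 assignments to the other variables satisfy what remains.
With p1 = 0, by the same count on the reduced clause set, 2 assignments work.
(One model: p1=F, p2=F, p3=T, p4=F, p5=T, p6=T.)
Total: 4 + 2 = 6.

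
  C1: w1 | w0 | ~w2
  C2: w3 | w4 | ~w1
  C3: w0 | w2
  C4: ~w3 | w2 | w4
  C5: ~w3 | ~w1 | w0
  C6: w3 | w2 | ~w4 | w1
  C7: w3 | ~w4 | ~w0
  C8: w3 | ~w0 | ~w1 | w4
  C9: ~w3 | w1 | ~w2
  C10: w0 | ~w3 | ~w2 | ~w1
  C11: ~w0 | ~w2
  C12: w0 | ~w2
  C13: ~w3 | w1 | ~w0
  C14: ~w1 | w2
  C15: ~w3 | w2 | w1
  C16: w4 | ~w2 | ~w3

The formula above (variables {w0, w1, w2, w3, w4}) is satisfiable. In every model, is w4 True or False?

False

Suppose w4 = 1.
Branch on w0: set w0 = 1.
(w3) alone gives w3 = 1.
(~w2) alone gives w2 = 0.
(w1) alone gives w1 = 1.
That conflicts with the unit clause (~w1).
Backtrack on w0: now try w0 = 0.
(w2) alone gives w2 = 1.
That conflicts with the unit clause (~w2).
Both values of w0 lead to a conflict.
So every satisfying assignment has w4 = False.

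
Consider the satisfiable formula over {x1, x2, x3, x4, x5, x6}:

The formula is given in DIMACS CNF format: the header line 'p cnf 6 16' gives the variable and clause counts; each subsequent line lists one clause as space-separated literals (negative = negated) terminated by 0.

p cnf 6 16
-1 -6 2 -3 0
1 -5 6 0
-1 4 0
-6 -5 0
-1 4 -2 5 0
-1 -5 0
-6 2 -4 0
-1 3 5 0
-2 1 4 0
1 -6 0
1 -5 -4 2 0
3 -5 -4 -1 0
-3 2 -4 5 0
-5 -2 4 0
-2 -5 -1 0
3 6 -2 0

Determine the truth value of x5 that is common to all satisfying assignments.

False

Suppose x5 = True.
Unit clause (¬x6) forces x6 = False.
Unit clause (x1) forces x1 = True.
That conflicts with the unit clause (¬x1).
So every satisfying assignment has x5 = False.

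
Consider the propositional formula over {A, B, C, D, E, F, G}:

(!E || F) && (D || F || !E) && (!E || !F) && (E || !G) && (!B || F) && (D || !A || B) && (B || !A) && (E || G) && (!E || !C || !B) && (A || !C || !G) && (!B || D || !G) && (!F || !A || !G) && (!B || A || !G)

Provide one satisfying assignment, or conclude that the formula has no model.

Branch on E: set E = false.
Unit clause (!G) forces G = false.
Now (G) is unsatisfied and unit — conflict.
So E must be the other value — set E = true.
Unit clause (F) forces F = true.
Now (!F) is unsatisfied and unit — conflict.
Neither E = true nor E = false works.

UNSATISFIABLE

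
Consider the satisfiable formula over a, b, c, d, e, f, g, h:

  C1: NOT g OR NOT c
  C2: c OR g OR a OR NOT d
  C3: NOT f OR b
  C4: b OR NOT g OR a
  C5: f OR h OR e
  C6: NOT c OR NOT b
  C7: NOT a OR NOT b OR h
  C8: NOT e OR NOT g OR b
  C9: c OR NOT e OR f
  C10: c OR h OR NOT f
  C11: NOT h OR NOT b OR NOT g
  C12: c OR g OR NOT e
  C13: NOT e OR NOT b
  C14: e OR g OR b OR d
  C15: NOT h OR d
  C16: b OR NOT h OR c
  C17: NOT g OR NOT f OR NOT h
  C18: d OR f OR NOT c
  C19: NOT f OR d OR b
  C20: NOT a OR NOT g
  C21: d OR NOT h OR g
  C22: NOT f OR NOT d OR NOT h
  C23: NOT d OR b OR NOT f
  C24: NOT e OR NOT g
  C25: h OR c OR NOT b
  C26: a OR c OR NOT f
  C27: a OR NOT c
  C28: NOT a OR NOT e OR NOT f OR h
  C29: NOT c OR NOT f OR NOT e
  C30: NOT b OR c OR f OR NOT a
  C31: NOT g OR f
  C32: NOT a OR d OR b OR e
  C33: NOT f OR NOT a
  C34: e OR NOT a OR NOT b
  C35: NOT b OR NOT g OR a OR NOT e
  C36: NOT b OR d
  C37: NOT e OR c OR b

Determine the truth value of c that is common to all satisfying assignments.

Suppose c = false.
Case f = false:
Unit clause (NOT e) forces e = false.
Unit clause (h) forces h = true.
Unit clause (d) forces d = true.
Unit clause (b) forces b = true.
Unit clause (NOT g) forces g = false.
Unit clause (a) forces a = true.
Now (NOT a) is unsatisfied and unit — conflict.
So f must be the other value — set f = true.
Unit clause (b) forces b = true.
Unit clause (h) forces h = true.
Unit clause (NOT g) forces g = false.
Unit clause (NOT e) forces e = false.
Unit clause (d) forces d = true.
Now (NOT d) is unsatisfied and unit — conflict.
Neither f = true nor f = false works.
So every satisfying assignment has c = True.

True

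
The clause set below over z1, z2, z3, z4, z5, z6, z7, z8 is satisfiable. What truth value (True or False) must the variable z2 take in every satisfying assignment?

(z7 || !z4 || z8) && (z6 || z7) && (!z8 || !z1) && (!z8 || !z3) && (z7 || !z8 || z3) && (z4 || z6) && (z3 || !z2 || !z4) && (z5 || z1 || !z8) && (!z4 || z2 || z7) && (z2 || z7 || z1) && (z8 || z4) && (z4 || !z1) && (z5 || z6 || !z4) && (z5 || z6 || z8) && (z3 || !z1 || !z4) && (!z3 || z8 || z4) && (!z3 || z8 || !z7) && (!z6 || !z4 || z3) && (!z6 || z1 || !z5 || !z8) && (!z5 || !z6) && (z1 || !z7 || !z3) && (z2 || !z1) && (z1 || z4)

False

Suppose z2 = true.
Suppose z6 = true.
The clause (!z5) is unit, so z5 = false.
Suppose z8 = false.
The clause (z4) is unit, so z4 = true.
The clause (z7) is unit, so z7 = true.
The clause (z3) is unit, so z3 = true.
Now (!z3) is unsatisfied and unit — conflict.
That branch fails; take z8 = true instead.
The clause (!z1) is unit, so z1 = false.
Now (z1) is unsatisfied and unit — conflict.
Either choice for z8 ends in contradiction.
That branch fails; take z6 = false instead.
The clause (z7) is unit, so z7 = true.
The clause (z4) is unit, so z4 = true.
The clause (z3) is unit, so z3 = true.
The clause (!z8) is unit, so z8 = false.
Now (z8) is unsatisfied and unit — conflict.
Either choice for z6 ends in contradiction.
So every satisfying assignment has z2 = False.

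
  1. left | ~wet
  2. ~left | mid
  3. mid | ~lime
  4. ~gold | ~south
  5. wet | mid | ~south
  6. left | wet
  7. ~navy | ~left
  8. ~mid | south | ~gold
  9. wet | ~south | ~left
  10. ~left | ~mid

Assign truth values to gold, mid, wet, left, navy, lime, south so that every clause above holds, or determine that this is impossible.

UNSATISFIABLE

Branch on left: set left = 1.
The clause (mid) is unit, so mid = 1.
That conflicts with the unit clause (~mid).
So left must be the other value — set left = 0.
The clause (~wet) is unit, so wet = 0.
That conflicts with the unit clause (wet).
Both values of left lead to a conflict.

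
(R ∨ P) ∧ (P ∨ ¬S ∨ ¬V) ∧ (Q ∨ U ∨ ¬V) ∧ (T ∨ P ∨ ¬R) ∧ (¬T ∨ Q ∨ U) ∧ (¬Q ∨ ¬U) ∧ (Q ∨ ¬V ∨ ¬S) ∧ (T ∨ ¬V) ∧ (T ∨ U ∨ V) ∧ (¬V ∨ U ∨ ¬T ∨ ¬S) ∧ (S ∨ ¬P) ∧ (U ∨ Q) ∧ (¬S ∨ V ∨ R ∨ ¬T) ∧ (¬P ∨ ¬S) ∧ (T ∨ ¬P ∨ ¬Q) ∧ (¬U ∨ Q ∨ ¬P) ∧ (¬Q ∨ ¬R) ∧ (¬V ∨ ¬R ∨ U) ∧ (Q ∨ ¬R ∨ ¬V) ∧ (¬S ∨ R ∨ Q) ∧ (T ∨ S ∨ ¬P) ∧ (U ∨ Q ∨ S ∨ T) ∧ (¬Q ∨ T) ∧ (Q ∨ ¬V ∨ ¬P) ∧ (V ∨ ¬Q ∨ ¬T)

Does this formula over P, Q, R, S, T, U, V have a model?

Branch on R: set R = True.
From the singleton clause (¬Q), Q = False.
From the singleton clause (U), U = True.
From the singleton clause (¬P), P = False.
From the singleton clause (T), T = True.
From the singleton clause (¬V), V = False.
Every clause is now satisfied; S is unconstrained.
A satisfying assignment: P ↦ False; Q ↦ False; R ↦ True; S ↦ False; T ↦ True; U ↦ True; V ↦ False.

Yes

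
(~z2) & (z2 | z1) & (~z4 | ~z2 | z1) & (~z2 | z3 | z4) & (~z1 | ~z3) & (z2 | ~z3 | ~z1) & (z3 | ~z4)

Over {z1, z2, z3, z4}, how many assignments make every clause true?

1

There are 2^4 = 16 truth assignments over (z1, z2, z3, z4).
Check each against the 7 clauses (columns in the order z1, z2, z3, z4):
  F F F F  ✗ fails (z2 | z1)
  F F F T  ✗ fails (z2 | z1)
  F F T F  ✗ fails (z2 | z1)
  F F T T  ✗ fails (z2 | z1)
  F T F F  ✗ fails (~z2)
  F T F T  ✗ fails (~z2)
  F T T F  ✗ fails (~z2)
  F T T T  ✗ fails (~z2)
  T F F F  ✓ satisfies all
  T F F T  ✗ fails (z3 | ~z4)
  T F T F  ✗ fails (~z1 | ~z3)
  T F T T  ✗ fails (~z1 | ~z3)
  T T F F  ✗ fails (~z2)
  T T F T  ✗ fails (~z2)
  T T T F  ✗ fails (~z2)
  T T T T  ✗ fails (~z2)
1 of the 16 rows is a model.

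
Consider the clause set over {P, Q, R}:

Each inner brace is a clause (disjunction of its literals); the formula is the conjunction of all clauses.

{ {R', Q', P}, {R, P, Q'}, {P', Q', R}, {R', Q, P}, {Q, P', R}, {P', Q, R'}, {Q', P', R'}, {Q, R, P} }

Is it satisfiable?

Branch on R: set R = 0.
Branch on P: set P = 1.
Unit clause (Q') forces Q = 0.
But (Q) is also a unit clause — contradiction.
Backtrack on P: now try P = 0.
Unit clause (Q') forces Q = 0.
But (Q) is also a unit clause — contradiction.
Either choice for P ends in contradiction.
Backtrack on R: now try R = 1.
Branch on Q: set Q = 0.
Unit clause (P) forces P = 1.
But (P') is also a unit clause — contradiction.
Backtrack on Q: now try Q = 1.
Unit clause (P) forces P = 1.
But (P') is also a unit clause — contradiction.
Either choice for Q ends in contradiction.
Either choice for R ends in contradiction.
No assignment satisfies every clause.

Unsatisfiable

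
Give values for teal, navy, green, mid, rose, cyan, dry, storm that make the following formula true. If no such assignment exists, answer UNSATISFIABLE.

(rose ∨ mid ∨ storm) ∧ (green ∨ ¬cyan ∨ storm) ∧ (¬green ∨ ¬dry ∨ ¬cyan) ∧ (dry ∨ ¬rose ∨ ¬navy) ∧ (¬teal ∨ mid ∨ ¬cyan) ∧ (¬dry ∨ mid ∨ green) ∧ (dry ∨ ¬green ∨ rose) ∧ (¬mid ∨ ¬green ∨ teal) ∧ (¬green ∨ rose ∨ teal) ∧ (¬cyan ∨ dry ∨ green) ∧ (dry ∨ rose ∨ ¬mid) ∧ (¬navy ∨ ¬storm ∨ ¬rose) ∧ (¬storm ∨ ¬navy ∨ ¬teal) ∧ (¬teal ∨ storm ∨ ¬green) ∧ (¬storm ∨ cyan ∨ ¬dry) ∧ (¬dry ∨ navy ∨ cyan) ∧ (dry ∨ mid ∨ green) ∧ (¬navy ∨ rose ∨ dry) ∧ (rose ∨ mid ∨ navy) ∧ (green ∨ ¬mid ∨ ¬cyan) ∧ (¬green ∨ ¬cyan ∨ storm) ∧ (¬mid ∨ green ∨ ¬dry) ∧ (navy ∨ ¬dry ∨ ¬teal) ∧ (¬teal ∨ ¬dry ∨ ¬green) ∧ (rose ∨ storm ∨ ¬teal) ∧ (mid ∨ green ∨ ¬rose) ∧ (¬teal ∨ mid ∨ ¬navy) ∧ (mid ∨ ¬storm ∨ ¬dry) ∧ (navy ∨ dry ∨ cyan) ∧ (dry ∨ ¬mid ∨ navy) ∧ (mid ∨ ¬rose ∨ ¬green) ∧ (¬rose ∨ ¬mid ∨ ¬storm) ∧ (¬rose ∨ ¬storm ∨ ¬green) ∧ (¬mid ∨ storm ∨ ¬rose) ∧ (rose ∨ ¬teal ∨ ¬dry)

Branch on rose: set rose = True.
Branch on dry: set dry = True.
Branch on green: set green = False.
Unit clause (mid) forces mid = True.
But (¬mid) is also a unit clause — contradiction.
So green must be the other value — set green = True.
Unit clause (¬cyan) forces cyan = False.
Unit clause (¬storm) forces storm = False.
Unit clause (¬teal) forces teal = False.
Unit clause (¬mid) forces mid = False.
But (mid) is also a unit clause — contradiction.
Neither green = True nor green = False works.
So dry must be the other value — set dry = False.
Unit clause (¬navy) forces navy = False.
Unit clause (cyan) forces cyan = True.
Unit clause (green) forces green = True.
Unit clause (storm) forces storm = True.
But (¬storm) is also a unit clause — contradiction.
Neither dry = True nor dry = False works.
So rose must be the other value — set rose = False.
Branch on mid: set mid = True.
Unit clause (dry) forces dry = True.
Unit clause (green) forces green = True.
Unit clause (¬cyan) forces cyan = False.
Unit clause (teal) forces teal = True.
But (¬teal) is also a unit clause — contradiction.
So mid must be the other value — set mid = False.
Unit clause (storm) forces storm = True.
Unit clause (navy) forces navy = True.
Unit clause (¬teal) forces teal = False.
Unit clause (¬green) forces green = False.
Unit clause (¬dry) forces dry = False.
But (dry) is also a unit clause — contradiction.
Neither mid = True nor mid = False works.
Neither rose = True nor rose = False works.

UNSATISFIABLE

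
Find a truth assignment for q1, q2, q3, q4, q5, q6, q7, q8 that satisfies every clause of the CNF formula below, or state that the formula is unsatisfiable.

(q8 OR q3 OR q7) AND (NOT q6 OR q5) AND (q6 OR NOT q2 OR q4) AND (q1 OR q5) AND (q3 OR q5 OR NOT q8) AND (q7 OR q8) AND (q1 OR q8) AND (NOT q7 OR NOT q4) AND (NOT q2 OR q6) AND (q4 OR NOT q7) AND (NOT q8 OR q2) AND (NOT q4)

q1=true,  q2=true,  q3=true,  q4=false,  q5=true,  q6=true,  q7=false,  q8=true

The clause (NOT q4) is unit, so q4 = false.
The clause (NOT q7) is unit, so q7 = false.
The clause (q8) is unit, so q8 = true.
The clause (q2) is unit, so q2 = true.
The clause (q6) is unit, so q6 = true.
The clause (q5) is unit, so q5 = true.
No clause remains; q1, q3 are free.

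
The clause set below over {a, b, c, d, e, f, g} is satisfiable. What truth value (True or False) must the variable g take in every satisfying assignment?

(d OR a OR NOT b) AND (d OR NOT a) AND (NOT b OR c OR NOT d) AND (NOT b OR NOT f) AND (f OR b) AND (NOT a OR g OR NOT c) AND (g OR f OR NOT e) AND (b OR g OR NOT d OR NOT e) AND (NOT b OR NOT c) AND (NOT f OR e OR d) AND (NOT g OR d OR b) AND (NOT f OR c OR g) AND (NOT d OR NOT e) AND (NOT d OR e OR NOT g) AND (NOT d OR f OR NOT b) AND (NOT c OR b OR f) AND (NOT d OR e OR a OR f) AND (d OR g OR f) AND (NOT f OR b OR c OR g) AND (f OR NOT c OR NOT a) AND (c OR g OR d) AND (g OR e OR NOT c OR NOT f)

Suppose g = true.
Suppose d = true.
(NOT e) alone gives e = false.
That conflicts with the unit clause (e).
Undo d and try d = false.
(NOT a) alone gives a = false.
(NOT b) alone gives b = false.
That conflicts with the unit clause (b).
Neither d = true nor d = false works.
So every satisfying assignment has g = False.

False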